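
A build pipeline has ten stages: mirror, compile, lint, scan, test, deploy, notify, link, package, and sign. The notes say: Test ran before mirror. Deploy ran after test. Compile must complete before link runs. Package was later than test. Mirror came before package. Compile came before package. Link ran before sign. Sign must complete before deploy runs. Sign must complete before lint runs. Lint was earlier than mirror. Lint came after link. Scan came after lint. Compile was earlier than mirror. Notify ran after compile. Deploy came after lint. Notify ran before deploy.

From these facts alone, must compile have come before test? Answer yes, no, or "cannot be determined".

No chain of stated constraints runs from compile to test, and none runs from test to compile either.
So the relative order of compile and test is not fixed by the given facts.

cannot be determined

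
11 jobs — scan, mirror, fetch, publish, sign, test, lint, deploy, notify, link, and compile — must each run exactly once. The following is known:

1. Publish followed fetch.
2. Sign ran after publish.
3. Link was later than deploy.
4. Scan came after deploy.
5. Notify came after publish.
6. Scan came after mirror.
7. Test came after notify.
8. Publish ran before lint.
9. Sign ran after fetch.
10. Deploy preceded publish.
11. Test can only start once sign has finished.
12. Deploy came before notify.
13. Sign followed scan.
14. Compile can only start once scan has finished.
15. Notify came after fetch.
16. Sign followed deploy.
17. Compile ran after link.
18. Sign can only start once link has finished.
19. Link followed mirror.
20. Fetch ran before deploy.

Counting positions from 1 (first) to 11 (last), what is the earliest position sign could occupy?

Deploy, fetch, link, mirror, publish, and scan must all come before sign — 6 forced predecessors.
Nothing else is forced ahead of sign, so its earliest slot is position 6 + 1 = 7.

7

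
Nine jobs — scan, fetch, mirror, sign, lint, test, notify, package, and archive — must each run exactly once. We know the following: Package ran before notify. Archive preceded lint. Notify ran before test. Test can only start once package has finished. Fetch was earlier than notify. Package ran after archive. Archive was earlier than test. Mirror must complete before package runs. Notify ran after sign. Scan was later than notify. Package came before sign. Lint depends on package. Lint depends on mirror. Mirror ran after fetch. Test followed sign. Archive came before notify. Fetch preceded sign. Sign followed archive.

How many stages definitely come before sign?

Directly stated before sign: archive, fetch, and package.
Mirror reaches sign via mirror → package → sign.
No chain forces notify (or any of the others) ahead of sign.
That's archive, fetch, mirror, and package — 4 in all.

4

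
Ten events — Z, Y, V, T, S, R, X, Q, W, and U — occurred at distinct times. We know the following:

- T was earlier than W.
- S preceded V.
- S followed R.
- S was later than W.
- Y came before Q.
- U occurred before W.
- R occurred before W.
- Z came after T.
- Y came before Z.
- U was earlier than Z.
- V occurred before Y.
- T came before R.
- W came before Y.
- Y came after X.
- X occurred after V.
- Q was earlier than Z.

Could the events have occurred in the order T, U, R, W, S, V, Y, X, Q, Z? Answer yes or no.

The constraints require X before Y, but in the proposed sequence Y appears ahead of X. That one violation is enough.

no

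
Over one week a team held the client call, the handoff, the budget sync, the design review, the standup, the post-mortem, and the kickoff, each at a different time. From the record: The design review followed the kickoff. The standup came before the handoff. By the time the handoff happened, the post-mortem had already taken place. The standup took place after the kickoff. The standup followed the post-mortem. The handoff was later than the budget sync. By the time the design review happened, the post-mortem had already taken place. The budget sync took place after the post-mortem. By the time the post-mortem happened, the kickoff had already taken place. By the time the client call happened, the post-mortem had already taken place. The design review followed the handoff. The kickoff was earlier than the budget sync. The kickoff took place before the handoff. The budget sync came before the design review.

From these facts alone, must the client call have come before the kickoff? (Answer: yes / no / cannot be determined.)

Tracing the constraints gives the kickoff → the post-mortem → the client call, so the kickoff must come before the client call.
That means the client call cannot be before the kickoff.

no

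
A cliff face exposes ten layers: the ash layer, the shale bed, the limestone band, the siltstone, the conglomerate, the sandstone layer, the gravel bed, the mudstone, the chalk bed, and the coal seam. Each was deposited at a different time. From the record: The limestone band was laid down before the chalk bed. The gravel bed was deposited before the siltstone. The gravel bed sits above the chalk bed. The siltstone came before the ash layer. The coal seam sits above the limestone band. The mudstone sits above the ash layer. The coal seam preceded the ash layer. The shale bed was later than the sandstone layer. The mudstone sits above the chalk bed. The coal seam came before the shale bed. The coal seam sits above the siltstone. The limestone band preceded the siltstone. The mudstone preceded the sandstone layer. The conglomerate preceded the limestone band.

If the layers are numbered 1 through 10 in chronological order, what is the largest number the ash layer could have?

7

The ash layer must come before the mudstone, the sandstone layer, and the shale bed — 3 layers forced after it.
Everything else can be placed before the ash layer in some valid order, so the ash layer can sit as late as position 10 − 3 = 7.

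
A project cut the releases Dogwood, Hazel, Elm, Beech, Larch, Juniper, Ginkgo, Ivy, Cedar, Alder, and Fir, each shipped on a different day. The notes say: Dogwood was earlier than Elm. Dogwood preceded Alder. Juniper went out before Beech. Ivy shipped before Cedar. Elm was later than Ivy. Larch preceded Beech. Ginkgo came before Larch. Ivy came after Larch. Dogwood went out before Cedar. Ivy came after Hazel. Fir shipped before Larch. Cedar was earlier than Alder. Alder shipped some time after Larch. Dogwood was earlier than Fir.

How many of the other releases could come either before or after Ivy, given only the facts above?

2

Forced before Ivy: Dogwood, Fir, Ginkgo, Hazel, and Larch; forced after Ivy: Alder, Cedar, and Elm.
That leaves Beech and Juniper with no forced order relative to Ivy — 2.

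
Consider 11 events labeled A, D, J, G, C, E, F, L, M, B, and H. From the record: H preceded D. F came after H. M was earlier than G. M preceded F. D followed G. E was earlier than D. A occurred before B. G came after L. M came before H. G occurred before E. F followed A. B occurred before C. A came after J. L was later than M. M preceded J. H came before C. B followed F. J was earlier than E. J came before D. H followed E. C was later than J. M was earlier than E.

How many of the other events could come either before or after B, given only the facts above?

Forced before B: A, E, F, G, H, J, L, and M; forced after B: C.
That leaves D with no forced order relative to B — 1.

1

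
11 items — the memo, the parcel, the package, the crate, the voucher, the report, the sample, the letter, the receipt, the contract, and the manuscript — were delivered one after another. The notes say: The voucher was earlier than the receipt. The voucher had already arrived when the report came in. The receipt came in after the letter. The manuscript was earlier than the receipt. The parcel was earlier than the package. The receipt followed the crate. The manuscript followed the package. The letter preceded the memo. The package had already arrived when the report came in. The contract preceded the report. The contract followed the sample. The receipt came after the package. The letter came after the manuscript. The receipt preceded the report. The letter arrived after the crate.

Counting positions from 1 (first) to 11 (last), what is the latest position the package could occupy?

6

The package must come before the letter, the manuscript, the memo, the receipt, and the report — 5 items forced after it.
Everything else can be placed before the package in some valid order, so the package can sit as late as position 11 − 5 = 6.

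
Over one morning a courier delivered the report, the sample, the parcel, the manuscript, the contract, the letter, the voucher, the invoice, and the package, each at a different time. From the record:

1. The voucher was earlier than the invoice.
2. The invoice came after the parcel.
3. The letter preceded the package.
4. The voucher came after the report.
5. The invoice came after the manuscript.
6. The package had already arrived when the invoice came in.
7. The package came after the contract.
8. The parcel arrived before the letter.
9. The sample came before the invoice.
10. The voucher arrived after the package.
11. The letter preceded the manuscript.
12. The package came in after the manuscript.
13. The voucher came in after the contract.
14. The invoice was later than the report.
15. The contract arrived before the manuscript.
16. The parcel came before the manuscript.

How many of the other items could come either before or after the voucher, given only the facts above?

Forced before the voucher: the contract, the letter, the manuscript, the package, the parcel, and the report; forced after the voucher: the invoice.
That leaves the sample with no forced order relative to the voucher — 1.

1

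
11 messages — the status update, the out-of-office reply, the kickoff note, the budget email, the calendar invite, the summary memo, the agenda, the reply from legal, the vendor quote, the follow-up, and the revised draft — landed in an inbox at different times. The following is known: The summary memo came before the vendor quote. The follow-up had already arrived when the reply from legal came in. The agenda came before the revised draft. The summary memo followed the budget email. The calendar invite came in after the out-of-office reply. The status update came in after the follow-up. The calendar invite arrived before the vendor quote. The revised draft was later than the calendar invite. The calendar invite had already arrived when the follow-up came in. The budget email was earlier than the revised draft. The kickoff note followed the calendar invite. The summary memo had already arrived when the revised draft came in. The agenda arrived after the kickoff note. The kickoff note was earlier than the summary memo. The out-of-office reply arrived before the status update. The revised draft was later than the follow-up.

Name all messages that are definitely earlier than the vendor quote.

Directly stated before the vendor quote: the calendar invite and the summary memo.
The budget email reaches the vendor quote via the budget email → the summary memo → the vendor quote.
The kickoff note reaches the vendor quote via the kickoff note → the summary memo → the vendor quote.
The out-of-office reply reaches the vendor quote via the out-of-office reply → the calendar invite → the vendor quote.

the budget email, the calendar invite, the kickoff note, the out-of-office reply, the summary memo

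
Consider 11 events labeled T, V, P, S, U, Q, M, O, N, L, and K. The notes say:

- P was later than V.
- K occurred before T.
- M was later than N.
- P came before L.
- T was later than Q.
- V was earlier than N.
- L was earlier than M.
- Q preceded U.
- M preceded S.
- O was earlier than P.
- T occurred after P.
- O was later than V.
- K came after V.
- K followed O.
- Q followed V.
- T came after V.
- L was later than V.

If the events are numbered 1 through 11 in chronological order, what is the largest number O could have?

5

O must come before K, L, M, P, S, and T — 6 events forced after it.
Everything else can be placed before O in some valid order, so O can sit as late as position 11 − 6 = 5.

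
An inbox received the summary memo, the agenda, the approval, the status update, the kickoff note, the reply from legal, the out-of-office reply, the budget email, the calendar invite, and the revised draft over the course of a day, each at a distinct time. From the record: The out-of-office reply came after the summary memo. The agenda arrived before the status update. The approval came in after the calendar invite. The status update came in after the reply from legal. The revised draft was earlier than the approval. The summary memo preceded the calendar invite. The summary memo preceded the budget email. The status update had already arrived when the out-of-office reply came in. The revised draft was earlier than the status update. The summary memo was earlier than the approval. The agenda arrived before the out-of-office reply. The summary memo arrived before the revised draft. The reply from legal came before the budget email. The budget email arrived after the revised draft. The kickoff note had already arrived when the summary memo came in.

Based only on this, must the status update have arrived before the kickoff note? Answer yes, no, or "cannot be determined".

no

Tracing the constraints gives the kickoff note → the summary memo → the revised draft → the status update, so the kickoff note must come before the status update.
That means the status update cannot be before the kickoff note.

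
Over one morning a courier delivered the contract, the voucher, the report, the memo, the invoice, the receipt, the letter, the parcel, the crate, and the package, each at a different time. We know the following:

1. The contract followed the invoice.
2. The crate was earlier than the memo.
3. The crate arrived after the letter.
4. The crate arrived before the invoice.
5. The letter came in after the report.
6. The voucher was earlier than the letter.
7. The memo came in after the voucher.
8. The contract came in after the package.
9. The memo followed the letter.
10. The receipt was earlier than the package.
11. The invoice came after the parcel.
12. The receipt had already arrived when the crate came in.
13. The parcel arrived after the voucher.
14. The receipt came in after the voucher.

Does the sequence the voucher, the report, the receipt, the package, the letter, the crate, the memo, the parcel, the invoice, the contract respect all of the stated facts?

Check each stated constraint against the proposed order — e.g. the package is ahead of the contract; the voucher is ahead of the parcel. Every pair is in the required order; nothing is violated.

yes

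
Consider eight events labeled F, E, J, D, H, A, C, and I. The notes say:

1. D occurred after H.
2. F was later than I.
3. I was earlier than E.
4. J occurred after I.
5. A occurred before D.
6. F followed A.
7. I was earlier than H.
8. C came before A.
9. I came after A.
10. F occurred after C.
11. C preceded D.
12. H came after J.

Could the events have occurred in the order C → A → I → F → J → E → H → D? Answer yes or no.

yes

Check each stated constraint against the proposed order — e.g. A is ahead of D; C is ahead of D. Every pair is in the required order; nothing is violated.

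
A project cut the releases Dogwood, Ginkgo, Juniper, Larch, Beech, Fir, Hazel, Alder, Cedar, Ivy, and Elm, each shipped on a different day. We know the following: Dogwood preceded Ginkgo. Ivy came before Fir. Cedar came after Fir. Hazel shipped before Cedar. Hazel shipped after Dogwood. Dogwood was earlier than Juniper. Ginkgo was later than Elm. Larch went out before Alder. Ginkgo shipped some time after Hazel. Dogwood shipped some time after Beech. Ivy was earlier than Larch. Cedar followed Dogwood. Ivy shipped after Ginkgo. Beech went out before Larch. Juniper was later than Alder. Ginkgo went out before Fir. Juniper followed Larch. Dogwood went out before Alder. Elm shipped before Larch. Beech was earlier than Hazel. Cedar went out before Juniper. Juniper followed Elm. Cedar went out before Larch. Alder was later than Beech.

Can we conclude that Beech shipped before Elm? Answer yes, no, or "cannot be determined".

No chain of stated constraints runs from Beech to Elm, and none runs from Elm to Beech either.
So the relative order of Beech and Elm is not fixed by the given facts.

cannot be determined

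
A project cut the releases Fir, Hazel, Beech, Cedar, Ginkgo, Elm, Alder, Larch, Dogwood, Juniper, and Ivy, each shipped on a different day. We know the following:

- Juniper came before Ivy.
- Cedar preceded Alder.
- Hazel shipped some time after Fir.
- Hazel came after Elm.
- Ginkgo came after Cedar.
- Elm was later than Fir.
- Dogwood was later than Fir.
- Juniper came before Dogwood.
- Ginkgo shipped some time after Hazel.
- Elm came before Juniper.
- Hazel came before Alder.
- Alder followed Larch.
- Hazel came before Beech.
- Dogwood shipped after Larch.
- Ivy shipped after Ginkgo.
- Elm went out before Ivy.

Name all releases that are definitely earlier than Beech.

Directly stated before Beech: Hazel.
Elm reaches Beech via Elm → Hazel → Beech.
Fir reaches Beech via Fir → Hazel → Beech.
No chain forces Juniper (or any of the others) ahead of Beech.

Elm, Fir, Hazel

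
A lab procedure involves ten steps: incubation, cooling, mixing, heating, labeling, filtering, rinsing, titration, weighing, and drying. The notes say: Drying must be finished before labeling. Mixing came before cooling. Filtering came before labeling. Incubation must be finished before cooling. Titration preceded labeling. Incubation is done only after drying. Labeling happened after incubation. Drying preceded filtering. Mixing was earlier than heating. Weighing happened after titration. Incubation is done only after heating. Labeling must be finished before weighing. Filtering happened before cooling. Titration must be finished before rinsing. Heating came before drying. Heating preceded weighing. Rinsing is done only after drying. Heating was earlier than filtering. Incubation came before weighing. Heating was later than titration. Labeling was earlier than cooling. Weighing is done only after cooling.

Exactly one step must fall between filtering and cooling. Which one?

labeling

Tracing the constraints gives filtering → labeling → cooling, so labeling sits after filtering and before cooling.
No other step is forced both after filtering and before cooling.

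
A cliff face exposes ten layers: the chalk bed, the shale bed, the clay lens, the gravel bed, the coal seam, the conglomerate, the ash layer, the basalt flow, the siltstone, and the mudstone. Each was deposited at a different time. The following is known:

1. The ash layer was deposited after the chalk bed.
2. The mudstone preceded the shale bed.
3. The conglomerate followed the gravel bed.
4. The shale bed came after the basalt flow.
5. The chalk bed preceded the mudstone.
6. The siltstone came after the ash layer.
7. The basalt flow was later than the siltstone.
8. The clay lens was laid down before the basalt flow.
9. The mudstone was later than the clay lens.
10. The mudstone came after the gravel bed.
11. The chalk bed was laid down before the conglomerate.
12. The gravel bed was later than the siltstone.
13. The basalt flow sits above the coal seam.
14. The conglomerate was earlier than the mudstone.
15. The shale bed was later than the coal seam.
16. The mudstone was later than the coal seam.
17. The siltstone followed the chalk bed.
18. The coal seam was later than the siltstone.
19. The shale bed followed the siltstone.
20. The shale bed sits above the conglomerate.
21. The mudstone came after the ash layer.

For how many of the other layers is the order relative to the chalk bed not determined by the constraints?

Forced after the chalk bed: the ash layer, the basalt flow, the coal seam, the conglomerate, the gravel bed, the mudstone, the shale bed, and the siltstone.
That leaves the clay lens with no forced order relative to the chalk bed — 1.

1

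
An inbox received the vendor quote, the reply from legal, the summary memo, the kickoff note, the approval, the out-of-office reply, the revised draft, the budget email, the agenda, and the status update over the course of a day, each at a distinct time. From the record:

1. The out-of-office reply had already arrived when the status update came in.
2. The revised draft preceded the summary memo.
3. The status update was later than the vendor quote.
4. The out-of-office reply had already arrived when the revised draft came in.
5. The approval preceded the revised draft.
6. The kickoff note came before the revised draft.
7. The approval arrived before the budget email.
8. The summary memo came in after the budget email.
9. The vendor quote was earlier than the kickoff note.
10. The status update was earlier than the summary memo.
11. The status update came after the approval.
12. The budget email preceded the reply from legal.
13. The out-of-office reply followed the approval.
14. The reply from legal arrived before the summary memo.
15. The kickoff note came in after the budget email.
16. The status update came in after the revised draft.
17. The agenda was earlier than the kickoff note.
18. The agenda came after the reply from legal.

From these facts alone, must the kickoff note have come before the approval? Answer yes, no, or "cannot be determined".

no

Tracing the constraints gives the approval → the budget email → the kickoff note, so the approval must come before the kickoff note.
That means the kickoff note cannot be before the approval.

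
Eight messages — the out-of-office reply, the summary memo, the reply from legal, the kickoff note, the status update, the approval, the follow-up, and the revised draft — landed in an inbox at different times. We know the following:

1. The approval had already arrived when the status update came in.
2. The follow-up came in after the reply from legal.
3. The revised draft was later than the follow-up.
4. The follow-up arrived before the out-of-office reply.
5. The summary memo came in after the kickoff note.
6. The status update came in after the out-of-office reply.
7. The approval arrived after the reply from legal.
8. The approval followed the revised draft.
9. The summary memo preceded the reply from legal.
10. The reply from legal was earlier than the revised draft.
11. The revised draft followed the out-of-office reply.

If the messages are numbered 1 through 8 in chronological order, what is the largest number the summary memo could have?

The summary memo must come before the approval, the follow-up, the out-of-office reply, the reply from legal, the revised draft, and the status update — 6 messages forced after it.
Everything else can be placed before the summary memo in some valid order, so the summary memo can sit as late as position 8 − 6 = 2.

2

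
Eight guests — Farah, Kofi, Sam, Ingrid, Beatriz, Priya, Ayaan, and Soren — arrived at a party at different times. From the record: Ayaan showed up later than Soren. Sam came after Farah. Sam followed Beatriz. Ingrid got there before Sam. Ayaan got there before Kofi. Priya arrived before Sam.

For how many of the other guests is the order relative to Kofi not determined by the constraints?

5

Forced before Kofi: Ayaan and Soren.
That leaves Beatriz, Farah, Ingrid, Priya, and Sam with no forced order relative to Kofi — 5.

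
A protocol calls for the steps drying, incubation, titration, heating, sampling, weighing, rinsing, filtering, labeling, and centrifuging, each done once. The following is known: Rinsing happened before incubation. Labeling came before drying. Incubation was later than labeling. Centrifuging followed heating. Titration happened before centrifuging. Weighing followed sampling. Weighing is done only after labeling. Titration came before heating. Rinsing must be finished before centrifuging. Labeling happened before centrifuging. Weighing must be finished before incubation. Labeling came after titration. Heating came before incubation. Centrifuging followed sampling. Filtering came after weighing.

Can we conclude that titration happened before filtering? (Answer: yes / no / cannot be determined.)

yes

Chain the constraints: titration → labeling → weighing → filtering. Each link is directly stated, so titration comes before filtering.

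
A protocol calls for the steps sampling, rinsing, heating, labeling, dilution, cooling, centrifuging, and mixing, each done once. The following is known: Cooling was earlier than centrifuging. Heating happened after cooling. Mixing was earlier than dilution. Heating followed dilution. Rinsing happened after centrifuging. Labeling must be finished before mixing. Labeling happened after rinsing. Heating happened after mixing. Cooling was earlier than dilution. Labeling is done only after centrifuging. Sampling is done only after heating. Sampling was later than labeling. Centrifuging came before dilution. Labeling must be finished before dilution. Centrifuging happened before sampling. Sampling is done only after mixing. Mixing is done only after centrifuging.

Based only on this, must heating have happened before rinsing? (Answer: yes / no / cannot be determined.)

no

Tracing the constraints gives rinsing → labeling → dilution → heating, so rinsing must come before heating.
That means heating cannot be before rinsing.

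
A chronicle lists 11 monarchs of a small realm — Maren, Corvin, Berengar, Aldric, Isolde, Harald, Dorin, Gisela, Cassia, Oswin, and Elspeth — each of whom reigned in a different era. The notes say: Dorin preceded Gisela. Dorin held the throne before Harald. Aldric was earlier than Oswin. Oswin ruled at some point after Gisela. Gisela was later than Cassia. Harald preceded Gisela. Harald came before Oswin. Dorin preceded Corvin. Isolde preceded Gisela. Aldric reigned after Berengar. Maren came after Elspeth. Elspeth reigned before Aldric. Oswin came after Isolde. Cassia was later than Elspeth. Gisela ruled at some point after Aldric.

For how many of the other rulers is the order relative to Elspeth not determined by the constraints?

5

Forced after Elspeth: Aldric, Cassia, Gisela, Maren, and Oswin.
That leaves Berengar, Corvin, Dorin, Harald, and Isolde with no forced order relative to Elspeth — 5.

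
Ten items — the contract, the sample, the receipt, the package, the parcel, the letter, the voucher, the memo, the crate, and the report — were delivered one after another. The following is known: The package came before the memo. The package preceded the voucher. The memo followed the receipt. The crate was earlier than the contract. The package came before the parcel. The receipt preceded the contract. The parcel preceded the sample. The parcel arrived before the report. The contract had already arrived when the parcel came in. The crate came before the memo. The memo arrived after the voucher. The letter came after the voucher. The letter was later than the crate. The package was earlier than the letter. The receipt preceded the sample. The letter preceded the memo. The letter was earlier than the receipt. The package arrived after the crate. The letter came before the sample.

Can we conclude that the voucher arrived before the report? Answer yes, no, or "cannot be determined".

yes

Chain the constraints: the voucher → the letter → the receipt → the contract → the parcel → the report. Each link is directly stated, so the voucher comes before the report.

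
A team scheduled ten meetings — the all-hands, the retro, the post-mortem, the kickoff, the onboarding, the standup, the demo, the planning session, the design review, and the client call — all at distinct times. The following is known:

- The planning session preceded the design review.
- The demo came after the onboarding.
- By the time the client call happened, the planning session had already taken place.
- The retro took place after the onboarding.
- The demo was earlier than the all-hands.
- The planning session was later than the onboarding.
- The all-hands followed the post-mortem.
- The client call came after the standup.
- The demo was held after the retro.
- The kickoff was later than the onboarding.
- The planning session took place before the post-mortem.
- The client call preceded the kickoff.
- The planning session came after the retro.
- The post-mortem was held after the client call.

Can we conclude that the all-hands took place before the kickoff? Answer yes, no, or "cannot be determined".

cannot be determined

No chain of stated constraints runs from the all-hands to the kickoff, and none runs from the kickoff to the all-hands either.
So the relative order of the all-hands and the kickoff is not fixed by the given facts.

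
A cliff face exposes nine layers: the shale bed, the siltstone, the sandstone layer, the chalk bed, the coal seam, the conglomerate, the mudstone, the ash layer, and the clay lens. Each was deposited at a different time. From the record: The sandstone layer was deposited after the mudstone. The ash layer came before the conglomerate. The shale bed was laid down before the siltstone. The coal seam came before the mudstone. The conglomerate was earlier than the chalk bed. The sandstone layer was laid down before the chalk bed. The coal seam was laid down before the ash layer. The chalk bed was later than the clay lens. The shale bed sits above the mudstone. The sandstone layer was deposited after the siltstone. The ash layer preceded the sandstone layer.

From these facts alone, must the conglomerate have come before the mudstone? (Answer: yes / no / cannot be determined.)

No chain of stated constraints runs from the conglomerate to the mudstone, and none runs from the mudstone to the conglomerate either.
So the relative order of the conglomerate and the mudstone is not fixed by the given facts.

cannot be determined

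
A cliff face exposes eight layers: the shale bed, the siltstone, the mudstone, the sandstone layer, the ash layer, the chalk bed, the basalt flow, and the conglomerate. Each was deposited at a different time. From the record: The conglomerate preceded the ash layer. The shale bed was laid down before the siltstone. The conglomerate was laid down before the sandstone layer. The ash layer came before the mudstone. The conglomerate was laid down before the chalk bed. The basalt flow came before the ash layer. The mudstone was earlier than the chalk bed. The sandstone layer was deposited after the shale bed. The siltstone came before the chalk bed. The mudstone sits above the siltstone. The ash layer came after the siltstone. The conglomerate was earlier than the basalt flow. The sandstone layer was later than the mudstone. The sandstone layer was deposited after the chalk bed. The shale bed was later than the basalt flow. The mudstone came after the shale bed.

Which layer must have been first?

The conglomerate has a chain of constraints placing it before every other layer, so the conglomerate must be first.

the conglomerate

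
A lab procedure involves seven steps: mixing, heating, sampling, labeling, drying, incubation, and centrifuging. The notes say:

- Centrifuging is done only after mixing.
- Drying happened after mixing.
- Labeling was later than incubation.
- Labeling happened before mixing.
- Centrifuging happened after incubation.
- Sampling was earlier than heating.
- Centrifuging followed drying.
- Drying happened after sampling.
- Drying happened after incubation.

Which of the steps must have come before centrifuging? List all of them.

Directly stated before centrifuging: drying, incubation, and mixing.
Labeling reaches centrifuging via labeling → mixing → centrifuging.
Sampling reaches centrifuging via sampling → drying → centrifuging.
No chain forces heating ahead of centrifuging.

drying, incubation, labeling, mixing, sampling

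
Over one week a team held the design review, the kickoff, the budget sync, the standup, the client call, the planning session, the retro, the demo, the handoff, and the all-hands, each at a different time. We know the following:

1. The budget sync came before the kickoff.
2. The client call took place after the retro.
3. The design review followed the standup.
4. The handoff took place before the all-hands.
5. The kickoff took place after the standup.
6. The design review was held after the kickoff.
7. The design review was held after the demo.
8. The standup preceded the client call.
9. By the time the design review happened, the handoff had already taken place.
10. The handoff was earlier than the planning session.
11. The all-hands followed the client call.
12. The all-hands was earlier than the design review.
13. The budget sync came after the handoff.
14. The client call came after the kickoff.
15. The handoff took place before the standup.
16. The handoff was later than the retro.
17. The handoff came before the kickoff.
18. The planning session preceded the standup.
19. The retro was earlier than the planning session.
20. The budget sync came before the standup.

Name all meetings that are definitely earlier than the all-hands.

Directly stated before the all-hands: the client call and the handoff.
The budget sync reaches the all-hands via the budget sync → the kickoff → the client call → the all-hands.
The kickoff reaches the all-hands via the kickoff → the client call → the all-hands.
The planning session reaches the all-hands via the planning session → the standup → the client call → the all-hands.
Likewise the retro and the standup each reach the all-hands by chaining the stated constraints.

the budget sync, the client call, the handoff, the kickoff, the planning session, the retro, the standup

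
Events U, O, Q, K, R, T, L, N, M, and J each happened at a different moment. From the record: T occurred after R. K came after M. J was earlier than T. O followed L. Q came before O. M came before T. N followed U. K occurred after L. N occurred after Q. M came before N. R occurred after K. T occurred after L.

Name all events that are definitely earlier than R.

Directly stated before R: K.
L reaches R via L → K → R.
M reaches R via M → K → R.

K, L, M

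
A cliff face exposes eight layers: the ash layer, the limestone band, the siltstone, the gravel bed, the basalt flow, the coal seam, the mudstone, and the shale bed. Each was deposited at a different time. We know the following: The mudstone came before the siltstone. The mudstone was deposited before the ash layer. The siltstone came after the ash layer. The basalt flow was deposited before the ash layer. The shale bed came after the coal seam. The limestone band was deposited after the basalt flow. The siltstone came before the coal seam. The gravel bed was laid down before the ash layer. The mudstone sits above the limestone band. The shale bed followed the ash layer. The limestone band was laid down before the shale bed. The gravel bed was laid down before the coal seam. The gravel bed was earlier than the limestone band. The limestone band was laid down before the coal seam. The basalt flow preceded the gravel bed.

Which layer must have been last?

Every other layer has a chain of constraints placing it before the shale bed, so the shale bed is last.

the shale bed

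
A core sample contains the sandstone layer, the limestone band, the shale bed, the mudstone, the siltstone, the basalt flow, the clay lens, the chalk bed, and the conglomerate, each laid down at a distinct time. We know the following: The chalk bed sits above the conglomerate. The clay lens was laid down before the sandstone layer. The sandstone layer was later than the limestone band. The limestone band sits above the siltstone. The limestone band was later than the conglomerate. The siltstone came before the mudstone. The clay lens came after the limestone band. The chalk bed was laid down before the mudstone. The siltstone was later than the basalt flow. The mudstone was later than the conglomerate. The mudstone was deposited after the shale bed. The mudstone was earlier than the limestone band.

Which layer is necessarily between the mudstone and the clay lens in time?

Tracing the constraints gives the mudstone → the limestone band → the clay lens, so the limestone band sits after the mudstone and before the clay lens.
No other layer is forced both after the mudstone and before the clay lens.

the limestone band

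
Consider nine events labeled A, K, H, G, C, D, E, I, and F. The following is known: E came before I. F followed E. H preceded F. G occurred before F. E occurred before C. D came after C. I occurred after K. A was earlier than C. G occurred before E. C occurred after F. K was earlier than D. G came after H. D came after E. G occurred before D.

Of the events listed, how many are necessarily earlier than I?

Directly stated before I: E and K.
G reaches I via G → E → I.
H reaches I via H → G → E → I.
That's E, G, H, and K — 4 in all.

4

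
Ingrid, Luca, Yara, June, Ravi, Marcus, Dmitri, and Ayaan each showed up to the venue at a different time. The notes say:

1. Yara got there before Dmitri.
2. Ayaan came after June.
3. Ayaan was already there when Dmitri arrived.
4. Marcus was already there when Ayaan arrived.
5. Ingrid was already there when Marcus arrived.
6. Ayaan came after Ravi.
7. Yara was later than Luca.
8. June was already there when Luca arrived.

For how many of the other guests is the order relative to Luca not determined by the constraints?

4

Forced before Luca: June; forced after Luca: Dmitri and Yara.
That leaves Ayaan, Ingrid, Marcus, and Ravi with no forced order relative to Luca — 4.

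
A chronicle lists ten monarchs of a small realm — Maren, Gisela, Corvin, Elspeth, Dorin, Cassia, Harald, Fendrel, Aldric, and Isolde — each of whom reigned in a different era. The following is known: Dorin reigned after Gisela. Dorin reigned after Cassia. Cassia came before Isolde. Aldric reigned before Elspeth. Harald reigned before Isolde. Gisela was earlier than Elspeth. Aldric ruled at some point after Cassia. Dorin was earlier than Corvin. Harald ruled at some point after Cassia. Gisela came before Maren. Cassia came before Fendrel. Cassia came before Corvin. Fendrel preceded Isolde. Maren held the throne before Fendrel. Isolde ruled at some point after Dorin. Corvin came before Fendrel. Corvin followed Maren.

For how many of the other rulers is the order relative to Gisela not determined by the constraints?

3

Forced after Gisela: Corvin, Dorin, Elspeth, Fendrel, Isolde, and Maren.
That leaves Aldric, Cassia, and Harald with no forced order relative to Gisela — 3.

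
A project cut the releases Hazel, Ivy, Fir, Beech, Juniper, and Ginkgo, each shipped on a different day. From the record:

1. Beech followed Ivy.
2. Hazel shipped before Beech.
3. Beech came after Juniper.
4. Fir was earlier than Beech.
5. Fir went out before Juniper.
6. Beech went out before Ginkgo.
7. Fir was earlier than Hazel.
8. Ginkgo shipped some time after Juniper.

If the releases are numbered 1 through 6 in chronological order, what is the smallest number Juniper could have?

Fir must come before Juniper — 1 forced predecessor.
Nothing else is forced ahead of Juniper, so its earliest slot is position 1 + 1 = 2.

2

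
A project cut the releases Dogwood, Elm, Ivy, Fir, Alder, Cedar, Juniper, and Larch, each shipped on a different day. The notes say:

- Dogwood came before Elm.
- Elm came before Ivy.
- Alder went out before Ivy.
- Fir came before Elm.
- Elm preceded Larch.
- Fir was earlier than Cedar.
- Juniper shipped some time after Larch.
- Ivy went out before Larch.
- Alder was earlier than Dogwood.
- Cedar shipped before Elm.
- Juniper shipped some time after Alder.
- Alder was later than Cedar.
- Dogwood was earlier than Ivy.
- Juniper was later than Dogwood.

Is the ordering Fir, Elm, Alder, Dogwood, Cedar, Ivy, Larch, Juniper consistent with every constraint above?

no

The constraints require Cedar before Alder, but in the proposed sequence Alder appears ahead of Cedar. That one violation is enough.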